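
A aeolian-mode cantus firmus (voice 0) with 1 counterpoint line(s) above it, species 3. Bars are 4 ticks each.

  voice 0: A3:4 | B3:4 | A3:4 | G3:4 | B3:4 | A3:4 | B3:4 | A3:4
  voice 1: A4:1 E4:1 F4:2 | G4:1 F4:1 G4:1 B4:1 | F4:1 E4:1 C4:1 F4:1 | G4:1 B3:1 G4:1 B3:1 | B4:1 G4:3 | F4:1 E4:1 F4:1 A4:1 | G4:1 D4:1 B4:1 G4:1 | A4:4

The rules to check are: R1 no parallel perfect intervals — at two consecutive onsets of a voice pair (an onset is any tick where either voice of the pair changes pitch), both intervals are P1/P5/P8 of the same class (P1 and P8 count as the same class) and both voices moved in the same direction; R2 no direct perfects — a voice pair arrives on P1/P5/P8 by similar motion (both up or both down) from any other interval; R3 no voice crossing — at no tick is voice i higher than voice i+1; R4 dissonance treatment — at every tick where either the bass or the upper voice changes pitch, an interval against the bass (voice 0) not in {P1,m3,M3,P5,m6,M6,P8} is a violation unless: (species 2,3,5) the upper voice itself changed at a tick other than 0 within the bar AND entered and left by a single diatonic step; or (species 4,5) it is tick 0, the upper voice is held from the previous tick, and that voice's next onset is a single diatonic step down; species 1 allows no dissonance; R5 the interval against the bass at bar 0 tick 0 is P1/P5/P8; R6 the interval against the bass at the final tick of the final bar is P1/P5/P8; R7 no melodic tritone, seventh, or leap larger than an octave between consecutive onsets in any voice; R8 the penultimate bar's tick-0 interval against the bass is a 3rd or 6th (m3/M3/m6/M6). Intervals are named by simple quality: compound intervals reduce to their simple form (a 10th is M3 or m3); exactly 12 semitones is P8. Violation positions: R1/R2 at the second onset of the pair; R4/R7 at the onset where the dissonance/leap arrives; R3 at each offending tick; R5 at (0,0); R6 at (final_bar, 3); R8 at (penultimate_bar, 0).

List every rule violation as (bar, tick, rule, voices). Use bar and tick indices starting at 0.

bar 0: v0=A3 v1=A4 downbeat P8
bar 1: v0=B3 v1=G4 downbeat m6
bar 2: v0=A3 v1=F4 downbeat m6
bar 3: v0=G3 v1=G4 downbeat P8
bar 4: v0=B3 v1=B4 downbeat P8
bar 5: v0=A3 v1=F4 downbeat m6
bar 6: v0=B3 v1=G4 downbeat m6
bar 7: v0=A3 v1=A4 downbeat P8
  -> R7 @ bar 2 tick 0 v(1,): B4->F4 leap 6st
  -> R2 @ bar 4 tick 0 v(0, 1): G3/B3 M3 -> B3/B4 P8 similar

(2, 0, R7, (1,))
(4, 0, R2, (0, 1))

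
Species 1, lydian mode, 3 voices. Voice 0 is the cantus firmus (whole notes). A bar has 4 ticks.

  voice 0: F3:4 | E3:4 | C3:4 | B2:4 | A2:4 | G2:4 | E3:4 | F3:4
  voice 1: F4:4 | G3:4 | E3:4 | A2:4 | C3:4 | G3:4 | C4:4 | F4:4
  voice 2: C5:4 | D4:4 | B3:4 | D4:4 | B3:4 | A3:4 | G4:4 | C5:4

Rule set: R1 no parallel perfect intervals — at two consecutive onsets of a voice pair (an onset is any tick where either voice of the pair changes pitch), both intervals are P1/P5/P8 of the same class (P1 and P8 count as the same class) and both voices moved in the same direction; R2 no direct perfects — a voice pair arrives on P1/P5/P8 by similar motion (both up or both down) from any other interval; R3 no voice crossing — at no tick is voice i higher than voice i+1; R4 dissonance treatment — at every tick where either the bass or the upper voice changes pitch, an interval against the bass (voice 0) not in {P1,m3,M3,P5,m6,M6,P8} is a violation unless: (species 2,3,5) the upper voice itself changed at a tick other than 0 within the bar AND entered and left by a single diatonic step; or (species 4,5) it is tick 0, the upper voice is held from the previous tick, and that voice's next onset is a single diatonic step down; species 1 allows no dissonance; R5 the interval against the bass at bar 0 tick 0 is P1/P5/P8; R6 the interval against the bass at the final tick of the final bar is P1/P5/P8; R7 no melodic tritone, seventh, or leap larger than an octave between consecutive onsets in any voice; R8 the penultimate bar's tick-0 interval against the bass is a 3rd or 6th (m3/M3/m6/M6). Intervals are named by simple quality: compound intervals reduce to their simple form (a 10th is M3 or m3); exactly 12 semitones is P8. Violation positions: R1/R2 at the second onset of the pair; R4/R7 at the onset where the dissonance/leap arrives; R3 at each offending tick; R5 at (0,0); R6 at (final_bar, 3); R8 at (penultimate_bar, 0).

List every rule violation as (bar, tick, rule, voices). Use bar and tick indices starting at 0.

bar 0: v0=F3 v1=F4 v2=C5 downbeat P5
bar 1: v0=E3 v1=G3 v2=D4 downbeat m7
bar 2: v0=C3 v1=E3 v2=B3 downbeat M7
bar 3: v0=B2 v1=A2 v2=D4 downbeat m3
bar 4: v0=A2 v1=C3 v2=B3 downbeat M2
bar 5: v0=G2 v1=G3 v2=A3 downbeat M2
bar 6: v0=E3 v1=C4 v2=G4 downbeat m3
bar 7: v0=F3 v1=F4 v2=C5 downbeat P5
  -> R1 @ bar 1 tick 0 v(1, 2): F4/C5 P5 -> G3/D4 P5 similar
  -> R4 @ bar 1 tick 0 v(0, 2): E3/D4 m7 untreated
  -> R7 @ bar 1 tick 0 v(1,): F4->G3 leap 10st
  -> R7 @ bar 1 tick 0 v(2,): C5->D4 leap 10st
  -> R1 @ bar 2 tick 0 v(1, 2): G3/D4 P5 -> E3/B3 P5 similar
  -> R4 @ bar 2 tick 0 v(0, 2): C3/B3 M7 untreated
  -> R3 @ bar 3 tick 0 v(0, 1): B2 above A2
  -> R4 @ bar 3 tick 0 v(0, 1): B2/A2 M2 untreated
  -> R3 @ bar 3 tick 1 v(0, 1): B2 above A2
  -> R3 @ bar 3 tick 2 v(0, 1): B2 above A2
  -> R3 @ bar 3 tick 3 v(0, 1): B2 above A2
  -> R4 @ bar 4 tick 0 v(0, 2): A2/B3 M2 untreated
  -> R4 @ bar 5 tick 0 v(0, 2): G2/A3 M2 untreated
  -> R2 @ bar 6 tick 0 v(1, 2): G3/A3 M2 -> C4/G4 P5 similar
  -> R7 @ bar 6 tick 0 v(2,): A3->G4 leap 10st
  -> R1 @ bar 7 tick 0 v(1, 2): C4/G4 P5 -> F4/C5 P5 similar
  -> R2 @ bar 7 tick 0 v(0, 1): E3/C4 m6 -> F3/F4 P8 similar
  -> R2 @ bar 7 tick 0 v(0, 2): E3/G4 m3 -> F3/C5 P5 similar

(1, 0, R1, (1, 2))
(1, 0, R4, (0, 2))
(1, 0, R7, (1,))
(1, 0, R7, (2,))
(2, 0, R1, (1, 2))
(2, 0, R4, (0, 2))
(3, 0, R3, (0, 1))
(3, 0, R4, (0, 1))
(3, 1, R3, (0, 1))
(3, 2, R3, (0, 1))
(3, 3, R3, (0, 1))
(4, 0, R4, (0, 2))
(5, 0, R4, (0, 2))
(6, 0, R2, (1, 2))
(6, 0, R7, (2,))
(7, 0, R1, (1, 2))
(7, 0, R2, (0, 1))
(7, 0, R2, (0, 2))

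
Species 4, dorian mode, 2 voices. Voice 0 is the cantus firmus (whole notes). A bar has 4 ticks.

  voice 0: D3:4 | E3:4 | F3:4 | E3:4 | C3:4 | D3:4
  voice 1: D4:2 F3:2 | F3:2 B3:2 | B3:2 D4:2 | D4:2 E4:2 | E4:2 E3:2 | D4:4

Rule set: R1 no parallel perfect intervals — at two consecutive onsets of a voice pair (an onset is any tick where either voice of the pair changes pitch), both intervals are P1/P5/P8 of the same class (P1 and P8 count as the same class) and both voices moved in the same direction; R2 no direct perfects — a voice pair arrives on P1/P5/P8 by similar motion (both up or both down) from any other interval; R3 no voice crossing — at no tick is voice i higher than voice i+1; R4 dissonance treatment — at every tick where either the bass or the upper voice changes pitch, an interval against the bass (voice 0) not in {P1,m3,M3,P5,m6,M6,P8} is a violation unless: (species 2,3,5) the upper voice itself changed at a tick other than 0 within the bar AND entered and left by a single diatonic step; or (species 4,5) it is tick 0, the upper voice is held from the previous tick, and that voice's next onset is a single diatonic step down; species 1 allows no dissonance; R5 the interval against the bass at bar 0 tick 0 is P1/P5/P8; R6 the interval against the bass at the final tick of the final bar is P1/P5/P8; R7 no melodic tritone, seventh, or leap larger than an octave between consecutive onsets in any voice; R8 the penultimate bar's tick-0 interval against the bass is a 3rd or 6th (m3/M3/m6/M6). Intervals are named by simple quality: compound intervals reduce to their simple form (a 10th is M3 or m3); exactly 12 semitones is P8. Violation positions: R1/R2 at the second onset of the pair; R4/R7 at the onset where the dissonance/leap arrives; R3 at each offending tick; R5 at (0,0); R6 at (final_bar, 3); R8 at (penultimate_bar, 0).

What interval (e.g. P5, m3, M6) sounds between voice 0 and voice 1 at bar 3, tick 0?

voice 0=E3 voice 1=D4 -> m7

m7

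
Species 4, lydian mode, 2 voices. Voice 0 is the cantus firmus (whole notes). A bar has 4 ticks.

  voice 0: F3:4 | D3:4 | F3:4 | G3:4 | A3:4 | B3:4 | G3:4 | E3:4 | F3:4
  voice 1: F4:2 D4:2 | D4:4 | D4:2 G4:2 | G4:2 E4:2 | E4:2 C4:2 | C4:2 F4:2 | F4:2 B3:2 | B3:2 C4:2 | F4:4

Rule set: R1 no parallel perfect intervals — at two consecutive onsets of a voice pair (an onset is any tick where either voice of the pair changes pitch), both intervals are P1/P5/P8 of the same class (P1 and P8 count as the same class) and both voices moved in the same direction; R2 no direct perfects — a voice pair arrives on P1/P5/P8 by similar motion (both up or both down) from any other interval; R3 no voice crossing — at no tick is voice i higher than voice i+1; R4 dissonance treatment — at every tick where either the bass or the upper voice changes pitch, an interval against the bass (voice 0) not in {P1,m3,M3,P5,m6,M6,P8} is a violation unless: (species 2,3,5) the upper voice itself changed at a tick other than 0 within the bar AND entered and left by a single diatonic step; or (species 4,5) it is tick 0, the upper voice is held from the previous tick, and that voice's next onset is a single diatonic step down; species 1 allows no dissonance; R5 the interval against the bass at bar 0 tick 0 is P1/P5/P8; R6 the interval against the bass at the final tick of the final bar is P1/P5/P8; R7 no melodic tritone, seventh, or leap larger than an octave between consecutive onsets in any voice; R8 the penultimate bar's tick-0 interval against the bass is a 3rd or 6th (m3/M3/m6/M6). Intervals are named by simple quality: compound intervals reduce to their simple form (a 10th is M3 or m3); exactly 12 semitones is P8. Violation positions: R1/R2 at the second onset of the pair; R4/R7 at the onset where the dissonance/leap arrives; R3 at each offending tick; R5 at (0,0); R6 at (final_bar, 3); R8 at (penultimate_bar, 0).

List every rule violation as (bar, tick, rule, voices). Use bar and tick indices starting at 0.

(2, 2, R4, (0, 1))
(5, 0, R4, (0, 1))
(5, 2, R4, (0, 1))
(6, 0, R4, (0, 1))
(6, 2, R7, (1,))
(7, 0, R8, (0, 1))
(8, 0, R2, (0, 1))

bar 0: v0=F3 v1=F4 downbeat P8
bar 1: v0=D3 v1=D4 downbeat P8
bar 2: v0=F3 v1=D4 downbeat M6
bar 3: v0=G3 v1=G4 downbeat P8
bar 4: v0=A3 v1=E4 downbeat P5
bar 5: v0=B3 v1=C4 downbeat m2
bar 6: v0=G3 v1=F4 downbeat m7
bar 7: v0=E3 v1=B3 downbeat P5
bar 8: v0=F3 v1=F4 downbeat P8
  -> R4 @ bar 2 tick 2 v(0, 1): F3/G4 M2 untreated
  -> R4 @ bar 5 tick 0 v(0, 1): B3/C4 m2 untreated
  -> R4 @ bar 5 tick 2 v(0, 1): B3/F4 TT untreated
  -> R4 @ bar 6 tick 0 v(0, 1): G3/F4 m7 untreated
  -> R7 @ bar 6 tick 2 v(1,): F4->B3 leap 6st
  -> R8 @ bar 7 tick 0 v(0, 1): penult P5 not 3rd/6th
  -> R2 @ bar 8 tick 0 v(0, 1): E3/C4 m6 -> F3/F4 P8 similar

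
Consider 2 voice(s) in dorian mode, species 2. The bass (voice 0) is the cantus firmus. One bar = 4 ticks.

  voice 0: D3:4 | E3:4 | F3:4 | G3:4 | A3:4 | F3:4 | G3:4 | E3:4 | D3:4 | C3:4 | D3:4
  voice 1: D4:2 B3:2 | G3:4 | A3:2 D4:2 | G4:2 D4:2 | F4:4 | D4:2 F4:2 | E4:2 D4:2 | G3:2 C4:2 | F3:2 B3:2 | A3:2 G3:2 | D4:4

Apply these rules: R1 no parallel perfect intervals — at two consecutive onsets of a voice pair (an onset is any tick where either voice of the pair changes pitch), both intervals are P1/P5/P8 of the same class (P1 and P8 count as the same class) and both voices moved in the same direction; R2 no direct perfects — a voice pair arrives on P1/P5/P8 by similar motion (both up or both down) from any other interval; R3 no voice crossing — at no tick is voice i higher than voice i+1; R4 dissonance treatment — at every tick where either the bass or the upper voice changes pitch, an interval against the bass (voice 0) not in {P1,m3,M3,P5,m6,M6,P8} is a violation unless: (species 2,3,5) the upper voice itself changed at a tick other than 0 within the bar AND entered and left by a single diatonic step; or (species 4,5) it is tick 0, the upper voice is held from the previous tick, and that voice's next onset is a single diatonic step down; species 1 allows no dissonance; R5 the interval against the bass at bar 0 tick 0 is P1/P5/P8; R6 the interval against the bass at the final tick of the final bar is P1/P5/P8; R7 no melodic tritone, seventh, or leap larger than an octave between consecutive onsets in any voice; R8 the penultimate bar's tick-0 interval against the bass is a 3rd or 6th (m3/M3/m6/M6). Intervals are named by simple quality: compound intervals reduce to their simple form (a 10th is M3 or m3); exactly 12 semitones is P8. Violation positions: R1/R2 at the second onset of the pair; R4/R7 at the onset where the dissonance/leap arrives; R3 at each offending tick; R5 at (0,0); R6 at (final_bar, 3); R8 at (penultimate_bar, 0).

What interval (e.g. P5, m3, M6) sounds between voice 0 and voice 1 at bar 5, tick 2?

voice 0=F3 voice 1=F4 -> P8

P8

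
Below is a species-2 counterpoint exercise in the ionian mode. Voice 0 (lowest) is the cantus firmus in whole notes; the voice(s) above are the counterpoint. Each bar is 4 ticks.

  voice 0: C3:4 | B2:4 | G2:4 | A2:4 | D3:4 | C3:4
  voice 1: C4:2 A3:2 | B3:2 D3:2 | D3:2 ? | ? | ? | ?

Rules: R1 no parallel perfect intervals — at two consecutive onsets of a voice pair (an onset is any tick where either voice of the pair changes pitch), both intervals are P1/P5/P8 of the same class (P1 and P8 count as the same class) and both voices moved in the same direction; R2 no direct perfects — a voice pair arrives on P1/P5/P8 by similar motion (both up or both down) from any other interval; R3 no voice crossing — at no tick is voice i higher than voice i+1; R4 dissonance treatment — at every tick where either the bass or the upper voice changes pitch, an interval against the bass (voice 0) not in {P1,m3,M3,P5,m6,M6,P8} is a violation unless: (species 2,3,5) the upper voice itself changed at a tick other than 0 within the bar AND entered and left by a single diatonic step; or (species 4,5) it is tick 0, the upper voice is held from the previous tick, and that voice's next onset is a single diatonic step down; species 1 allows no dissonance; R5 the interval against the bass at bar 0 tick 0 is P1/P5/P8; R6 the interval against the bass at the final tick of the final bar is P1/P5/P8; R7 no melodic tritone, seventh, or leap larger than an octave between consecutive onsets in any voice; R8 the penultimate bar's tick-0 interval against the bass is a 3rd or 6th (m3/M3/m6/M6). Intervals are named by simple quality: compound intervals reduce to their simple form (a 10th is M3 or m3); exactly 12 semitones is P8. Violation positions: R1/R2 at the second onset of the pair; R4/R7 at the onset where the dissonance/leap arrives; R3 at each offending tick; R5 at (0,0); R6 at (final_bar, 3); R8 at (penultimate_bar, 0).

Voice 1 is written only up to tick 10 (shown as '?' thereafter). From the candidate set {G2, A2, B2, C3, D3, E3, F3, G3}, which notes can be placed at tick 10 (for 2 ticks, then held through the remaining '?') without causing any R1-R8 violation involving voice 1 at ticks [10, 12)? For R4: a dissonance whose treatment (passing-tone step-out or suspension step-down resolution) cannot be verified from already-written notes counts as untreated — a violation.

G2: legal
A2: violates R4
B2: legal
C3: violates R4
D3: legal
E3: legal
F3: violates R4
G3: legal

{B2, D3, E3, G2, G3}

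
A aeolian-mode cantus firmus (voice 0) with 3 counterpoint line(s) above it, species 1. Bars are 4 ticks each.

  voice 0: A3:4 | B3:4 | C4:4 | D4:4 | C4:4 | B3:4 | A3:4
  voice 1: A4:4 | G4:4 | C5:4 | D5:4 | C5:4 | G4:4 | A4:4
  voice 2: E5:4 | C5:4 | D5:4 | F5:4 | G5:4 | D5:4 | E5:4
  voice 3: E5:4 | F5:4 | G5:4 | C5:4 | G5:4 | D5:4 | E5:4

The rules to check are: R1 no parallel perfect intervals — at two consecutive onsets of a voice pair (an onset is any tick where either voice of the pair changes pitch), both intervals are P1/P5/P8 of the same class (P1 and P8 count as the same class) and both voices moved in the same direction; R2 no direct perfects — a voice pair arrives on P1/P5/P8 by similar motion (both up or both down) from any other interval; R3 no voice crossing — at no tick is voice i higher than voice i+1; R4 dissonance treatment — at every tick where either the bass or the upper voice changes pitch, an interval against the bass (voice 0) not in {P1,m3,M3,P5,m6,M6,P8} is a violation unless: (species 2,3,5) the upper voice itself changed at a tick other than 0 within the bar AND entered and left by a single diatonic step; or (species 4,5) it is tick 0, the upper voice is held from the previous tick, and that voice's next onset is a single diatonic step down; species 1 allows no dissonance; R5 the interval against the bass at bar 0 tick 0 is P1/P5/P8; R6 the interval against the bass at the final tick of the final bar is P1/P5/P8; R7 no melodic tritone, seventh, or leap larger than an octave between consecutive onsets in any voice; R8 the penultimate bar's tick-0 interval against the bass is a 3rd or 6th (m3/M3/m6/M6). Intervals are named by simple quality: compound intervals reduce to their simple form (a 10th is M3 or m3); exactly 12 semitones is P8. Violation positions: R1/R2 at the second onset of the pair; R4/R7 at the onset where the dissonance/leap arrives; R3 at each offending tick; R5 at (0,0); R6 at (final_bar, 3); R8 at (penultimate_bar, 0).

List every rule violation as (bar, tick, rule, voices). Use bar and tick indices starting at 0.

(1, 0, R4, (0, 2))
(1, 0, R4, (0, 3))
(2, 0, R2, (0, 1))
(2, 0, R2, (0, 3))
(2, 0, R2, (1, 3))
(2, 0, R4, (0, 2))
(3, 0, R1, (0, 1))
(3, 0, R3, (2, 3))
(3, 0, R4, (0, 3))
(3, 1, R3, (2, 3))
(3, 2, R3, (2, 3))
(3, 3, R3, (2, 3))
(4, 0, R1, (0, 1))
(4, 0, R2, (2, 3))
(5, 0, R1, (1, 2))
(5, 0, R1, (1, 3))
(5, 0, R1, (2, 3))
(6, 0, R1, (1, 2))
(6, 0, R1, (1, 3))
(6, 0, R1, (2, 3))

bar 0: v0=A3 v1=A4 v2=E5 v3=E5 downbeat P5
bar 1: v0=B3 v1=G4 v2=C5 v3=F5 downbeat TT
bar 2: v0=C4 v1=C5 v2=D5 v3=G5 downbeat P5
bar 3: v0=D4 v1=D5 v2=F5 v3=C5 downbeat m7
bar 4: v0=C4 v1=C5 v2=G5 v3=G5 downbeat P5
bar 5: v0=B3 v1=G4 v2=D5 v3=D5 downbeat m3
bar 6: v0=A3 v1=A4 v2=E5 v3=E5 downbeat P5
  -> R4 @ bar 1 tick 0 v(0, 2): B3/C5 m2 untreated
  -> R4 @ bar 1 tick 0 v(0, 3): B3/F5 TT untreated
  -> R2 @ bar 2 tick 0 v(0, 1): B3/G4 m6 -> C4/C5 P8 similar
  -> R2 @ bar 2 tick 0 v(0, 3): B3/F5 TT -> C4/G5 P5 similar
  -> R2 @ bar 2 tick 0 v(1, 3): G4/F5 m7 -> C5/G5 P5 similar
  -> R4 @ bar 2 tick 0 v(0, 2): C4/D5 M2 untreated
  -> R1 @ bar 3 tick 0 v(0, 1): C4/C5 P8 -> D4/D5 P8 similar
  -> R3 @ bar 3 tick 0 v(2, 3): F5 above C5
  -> R4 @ bar 3 tick 0 v(0, 3): D4/C5 m7 untreated
  -> R3 @ bar 3 tick 1 v(2, 3): F5 above C5
  -> R3 @ bar 3 tick 2 v(2, 3): F5 above C5
  -> R3 @ bar 3 tick 3 v(2, 3): F5 above C5
  -> R1 @ bar 4 tick 0 v(0, 1): D4/D5 P8 -> C4/C5 P8 similar
  -> R2 @ bar 4 tick 0 v(2, 3): F5/C5 P4 -> G5/G5 P1 similar
  -> R1 @ bar 5 tick 0 v(1, 2): C5/G5 P5 -> G4/D5 P5 similar
  -> R1 @ bar 5 tick 0 v(1, 3): C5/G5 P5 -> G4/D5 P5 similar
  -> R1 @ bar 5 tick 0 v(2, 3): G5/G5 P1 -> D5/D5 P1 similar
  -> R1 @ bar 6 tick 0 v(1, 2): G4/D5 P5 -> A4/E5 P5 similar
  -> R1 @ bar 6 tick 0 v(1, 3): G4/D5 P5 -> A4/E5 P5 similar
  -> R1 @ bar 6 tick 0 v(2, 3): D5/D5 P1 -> E5/E5 P1 similar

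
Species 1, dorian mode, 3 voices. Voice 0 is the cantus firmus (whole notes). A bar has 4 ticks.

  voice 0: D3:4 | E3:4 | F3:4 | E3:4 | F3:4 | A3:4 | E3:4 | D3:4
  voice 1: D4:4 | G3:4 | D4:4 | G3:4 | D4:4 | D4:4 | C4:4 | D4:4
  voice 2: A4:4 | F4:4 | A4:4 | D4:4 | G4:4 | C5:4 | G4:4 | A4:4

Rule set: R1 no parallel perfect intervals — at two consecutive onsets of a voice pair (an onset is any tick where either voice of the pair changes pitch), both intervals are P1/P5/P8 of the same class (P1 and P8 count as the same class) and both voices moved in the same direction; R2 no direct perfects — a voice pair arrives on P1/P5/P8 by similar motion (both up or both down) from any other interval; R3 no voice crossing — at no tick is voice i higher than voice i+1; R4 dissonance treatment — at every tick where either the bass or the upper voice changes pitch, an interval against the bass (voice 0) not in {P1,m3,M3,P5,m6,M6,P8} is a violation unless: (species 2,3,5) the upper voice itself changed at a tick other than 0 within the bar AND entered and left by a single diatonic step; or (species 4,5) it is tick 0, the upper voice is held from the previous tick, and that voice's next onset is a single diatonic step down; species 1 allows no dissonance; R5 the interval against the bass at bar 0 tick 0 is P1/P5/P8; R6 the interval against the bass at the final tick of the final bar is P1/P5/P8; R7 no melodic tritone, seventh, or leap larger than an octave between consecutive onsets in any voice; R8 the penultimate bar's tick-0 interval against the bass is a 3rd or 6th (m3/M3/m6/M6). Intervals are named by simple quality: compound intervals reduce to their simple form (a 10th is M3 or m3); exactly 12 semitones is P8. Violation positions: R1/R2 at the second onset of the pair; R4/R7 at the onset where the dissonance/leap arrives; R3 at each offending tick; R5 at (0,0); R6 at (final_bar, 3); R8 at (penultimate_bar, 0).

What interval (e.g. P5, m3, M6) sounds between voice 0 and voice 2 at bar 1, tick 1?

voice 0=E3 voice 2=F4 -> m2

m2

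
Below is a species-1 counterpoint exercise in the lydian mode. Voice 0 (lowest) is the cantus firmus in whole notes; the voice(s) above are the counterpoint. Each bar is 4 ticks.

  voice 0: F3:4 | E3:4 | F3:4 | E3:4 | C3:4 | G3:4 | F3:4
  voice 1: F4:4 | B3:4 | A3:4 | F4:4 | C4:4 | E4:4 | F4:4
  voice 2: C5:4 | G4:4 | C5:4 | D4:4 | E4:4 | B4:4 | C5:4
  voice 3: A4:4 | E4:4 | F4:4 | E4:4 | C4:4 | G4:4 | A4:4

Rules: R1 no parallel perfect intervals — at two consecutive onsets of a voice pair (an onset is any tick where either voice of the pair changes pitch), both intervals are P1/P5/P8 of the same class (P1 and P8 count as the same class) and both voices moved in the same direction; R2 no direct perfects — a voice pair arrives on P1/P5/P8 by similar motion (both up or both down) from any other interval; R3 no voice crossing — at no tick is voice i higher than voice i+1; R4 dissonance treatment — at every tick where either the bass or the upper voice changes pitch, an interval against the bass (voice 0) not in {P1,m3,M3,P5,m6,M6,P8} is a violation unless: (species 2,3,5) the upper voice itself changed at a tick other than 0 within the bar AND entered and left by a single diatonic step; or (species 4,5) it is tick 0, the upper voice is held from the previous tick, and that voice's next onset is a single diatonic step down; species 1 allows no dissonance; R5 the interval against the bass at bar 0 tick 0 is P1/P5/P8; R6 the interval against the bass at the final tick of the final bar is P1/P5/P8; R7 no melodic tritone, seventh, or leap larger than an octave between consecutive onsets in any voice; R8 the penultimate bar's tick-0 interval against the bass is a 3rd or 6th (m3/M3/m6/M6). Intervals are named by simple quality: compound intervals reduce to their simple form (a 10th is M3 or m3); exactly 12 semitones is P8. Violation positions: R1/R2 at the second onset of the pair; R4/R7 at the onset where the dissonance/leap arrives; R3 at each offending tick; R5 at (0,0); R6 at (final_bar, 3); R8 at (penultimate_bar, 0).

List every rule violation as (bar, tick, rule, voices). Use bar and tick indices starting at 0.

(0, 0, R3, (2, 3))
(0, 0, R5, (0, 3))
(0, 1, R3, (2, 3))
(0, 2, R3, (2, 3))
(0, 3, R3, (2, 3))
(1, 0, R2, (0, 1))
(1, 0, R2, (0, 3))
(1, 0, R3, (2, 3))
(1, 0, R7, (1,))
(1, 1, R3, (2, 3))
(1, 2, R3, (2, 3))
(1, 3, R3, (2, 3))
(2, 0, R1, (0, 3))
(2, 0, R2, (0, 2))
(2, 0, R2, (2, 3))
(2, 0, R3, (2, 3))
(2, 1, R3, (2, 3))
(2, 2, R3, (2, 3))
(2, 3, R3, (2, 3))
(3, 0, R1, (0, 3))
(3, 0, R3, (1, 2))
(3, 0, R4, (0, 1))
(3, 0, R4, (0, 2))
(3, 0, R7, (2,))
(3, 1, R3, (1, 2))
(3, 2, R3, (1, 2))
(3, 3, R3, (1, 2))
(4, 0, R1, (0, 3))
(4, 0, R2, (0, 1))
(4, 0, R2, (1, 3))
(4, 0, R3, (2, 3))
(4, 1, R3, (2, 3))
(4, 2, R3, (2, 3))
(4, 3, R3, (2, 3))
(5, 0, R1, (0, 3))
(5, 0, R2, (1, 2))
(5, 0, R3, (2, 3))
(5, 0, R8, (0, 3))
(5, 1, R3, (2, 3))
(5, 2, R3, (2, 3))
(5, 3, R3, (2, 3))
(6, 0, R1, (1, 2))
(6, 0, R3, (2, 3))
(6, 1, R3, (2, 3))
(6, 2, R3, (2, 3))
(6, 3, R3, (2, 3))
(6, 3, R6, (0, 3))

bar 0: v0=F3 v1=F4 v2=C5 v3=A4 downbeat M3
bar 1: v0=E3 v1=B3 v2=G4 v3=E4 downbeat P8
bar 2: v0=F3 v1=A3 v2=C5 v3=F4 downbeat P8
bar 3: v0=E3 v1=F4 v2=D4 v3=E4 downbeat P8
bar 4: v0=C3 v1=C4 v2=E4 v3=C4 downbeat P8
bar 5: v0=G3 v1=E4 v2=B4 v3=G4 downbeat P8
bar 6: v0=F3 v1=F4 v2=C5 v3=A4 downbeat M3
  -> R3 @ bar 0 tick 0 v(2, 3): C5 above A4
  -> R5 @ bar 0 tick 0 v(0, 3): opens on M3
  -> R3 @ bar 0 tick 1 v(2, 3): C5 above A4
  -> R3 @ bar 0 tick 2 v(2, 3): C5 above A4
  -> R3 @ bar 0 tick 3 v(2, 3): C5 above A4
  -> R2 @ bar 1 tick 0 v(0, 1): F3/F4 P8 -> E3/B3 P5 similar
  -> R2 @ bar 1 tick 0 v(0, 3): F3/A4 M3 -> E3/E4 P8 similar
  -> R3 @ bar 1 tick 0 v(2, 3): G4 above E4
  -> R7 @ bar 1 tick 0 v(1,): F4->B3 leap 6st
  -> R3 @ bar 1 tick 1 v(2, 3): G4 above E4
  -> R3 @ bar 1 tick 2 v(2, 3): G4 above E4
  -> R3 @ bar 1 tick 3 v(2, 3): G4 above E4
  -> R1 @ bar 2 tick 0 v(0, 3): E3/E4 P8 -> F3/F4 P8 similar
  -> R2 @ bar 2 tick 0 v(0, 2): E3/G4 m3 -> F3/C5 P5 similar
  -> R2 @ bar 2 tick 0 v(2, 3): G4/E4 m3 -> C5/F4 P5 similar
  -> R3 @ bar 2 tick 0 v(2, 3): C5 above F4
  -> R3 @ bar 2 tick 1 v(2, 3): C5 above F4
  -> R3 @ bar 2 tick 2 v(2, 3): C5 above F4
  -> R3 @ bar 2 tick 3 v(2, 3): C5 above F4
  -> R1 @ bar 3 tick 0 v(0, 3): F3/F4 P8 -> E3/E4 P8 similar
  -> R3 @ bar 3 tick 0 v(1, 2): F4 above D4
  -> R4 @ bar 3 tick 0 v(0, 1): E3/F4 m2 untreated
  -> R4 @ bar 3 tick 0 v(0, 2): E3/D4 m7 untreated
  -> R7 @ bar 3 tick 0 v(2,): C5->D4 leap 10st
  -> R3 @ bar 3 tick 1 v(1, 2): F4 above D4
  -> R3 @ bar 3 tick 2 v(1, 2): F4 above D4
  -> R3 @ bar 3 tick 3 v(1, 2): F4 above D4
  -> R1 @ bar 4 tick 0 v(0, 3): E3/E4 P8 -> C3/C4 P8 similar
  -> R2 @ bar 4 tick 0 v(0, 1): E3/F4 m2 -> C3/C4 P8 similar
  -> R2 @ bar 4 tick 0 v(1, 3): F4/E4 m2 -> C4/C4 P1 similar
  -> R3 @ bar 4 tick 0 v(2, 3): E4 above C4
  -> R3 @ bar 4 tick 1 v(2, 3): E4 above C4
  -> R3 @ bar 4 tick 2 v(2, 3): E4 above C4
  -> R3 @ bar 4 tick 3 v(2, 3): E4 above C4
  -> R1 @ bar 5 tick 0 v(0, 3): C3/C4 P8 -> G3/G4 P8 similar
  -> R2 @ bar 5 tick 0 v(1, 2): C4/E4 M3 -> E4/B4 P5 similar
  -> R3 @ bar 5 tick 0 v(2, 3): B4 above G4
  -> R8 @ bar 5 tick 0 v(0, 3): penult P8 not 3rd/6th
  -> R3 @ bar 5 tick 1 v(2, 3): B4 above G4
  -> R3 @ bar 5 tick 2 v(2, 3): B4 above G4
  -> R3 @ bar 5 tick 3 v(2, 3): B4 above G4
  -> R1 @ bar 6 tick 0 v(1, 2): E4/B4 P5 -> F4/C5 P5 similar
  -> R3 @ bar 6 tick 0 v(2, 3): C5 above A4
  -> R3 @ bar 6 tick 1 v(2, 3): C5 above A4
  -> R3 @ bar 6 tick 2 v(2, 3): C5 above A4
  -> R3 @ bar 6 tick 3 v(2, 3): C5 above A4
  -> R6 @ bar 6 tick 3 v(0, 3): closes on M3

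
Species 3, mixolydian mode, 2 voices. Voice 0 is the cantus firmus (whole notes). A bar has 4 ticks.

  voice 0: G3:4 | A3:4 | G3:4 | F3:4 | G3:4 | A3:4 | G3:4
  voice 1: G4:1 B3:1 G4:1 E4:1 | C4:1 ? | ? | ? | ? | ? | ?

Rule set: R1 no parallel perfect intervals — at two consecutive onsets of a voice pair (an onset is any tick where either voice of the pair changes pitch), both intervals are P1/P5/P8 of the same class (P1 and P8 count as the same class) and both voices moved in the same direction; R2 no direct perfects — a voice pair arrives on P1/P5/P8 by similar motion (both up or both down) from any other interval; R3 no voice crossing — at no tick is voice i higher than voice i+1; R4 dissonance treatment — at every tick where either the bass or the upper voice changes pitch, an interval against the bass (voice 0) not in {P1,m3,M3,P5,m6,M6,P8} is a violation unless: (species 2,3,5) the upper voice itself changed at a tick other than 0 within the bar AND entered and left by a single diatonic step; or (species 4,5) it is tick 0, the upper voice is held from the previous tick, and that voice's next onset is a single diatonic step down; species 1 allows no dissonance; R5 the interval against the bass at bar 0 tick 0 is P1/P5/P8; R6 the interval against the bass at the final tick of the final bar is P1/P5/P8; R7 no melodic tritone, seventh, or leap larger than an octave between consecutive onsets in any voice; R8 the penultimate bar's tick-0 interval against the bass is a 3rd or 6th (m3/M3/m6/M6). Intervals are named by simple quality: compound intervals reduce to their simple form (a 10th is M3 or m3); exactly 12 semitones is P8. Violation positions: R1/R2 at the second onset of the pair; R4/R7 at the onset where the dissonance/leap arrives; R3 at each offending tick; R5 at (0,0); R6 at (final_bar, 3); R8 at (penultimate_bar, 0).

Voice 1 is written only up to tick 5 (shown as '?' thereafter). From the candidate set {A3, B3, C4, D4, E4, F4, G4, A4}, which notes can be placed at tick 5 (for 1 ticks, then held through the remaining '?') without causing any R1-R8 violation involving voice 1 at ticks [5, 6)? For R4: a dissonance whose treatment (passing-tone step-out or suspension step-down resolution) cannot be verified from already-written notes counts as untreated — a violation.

{A3, A4, C4, E4, F4}

A3: legal
B3: violates R4
C4: legal
D4: violates R4
E4: legal
F4: legal
G4: violates R4
A4: legal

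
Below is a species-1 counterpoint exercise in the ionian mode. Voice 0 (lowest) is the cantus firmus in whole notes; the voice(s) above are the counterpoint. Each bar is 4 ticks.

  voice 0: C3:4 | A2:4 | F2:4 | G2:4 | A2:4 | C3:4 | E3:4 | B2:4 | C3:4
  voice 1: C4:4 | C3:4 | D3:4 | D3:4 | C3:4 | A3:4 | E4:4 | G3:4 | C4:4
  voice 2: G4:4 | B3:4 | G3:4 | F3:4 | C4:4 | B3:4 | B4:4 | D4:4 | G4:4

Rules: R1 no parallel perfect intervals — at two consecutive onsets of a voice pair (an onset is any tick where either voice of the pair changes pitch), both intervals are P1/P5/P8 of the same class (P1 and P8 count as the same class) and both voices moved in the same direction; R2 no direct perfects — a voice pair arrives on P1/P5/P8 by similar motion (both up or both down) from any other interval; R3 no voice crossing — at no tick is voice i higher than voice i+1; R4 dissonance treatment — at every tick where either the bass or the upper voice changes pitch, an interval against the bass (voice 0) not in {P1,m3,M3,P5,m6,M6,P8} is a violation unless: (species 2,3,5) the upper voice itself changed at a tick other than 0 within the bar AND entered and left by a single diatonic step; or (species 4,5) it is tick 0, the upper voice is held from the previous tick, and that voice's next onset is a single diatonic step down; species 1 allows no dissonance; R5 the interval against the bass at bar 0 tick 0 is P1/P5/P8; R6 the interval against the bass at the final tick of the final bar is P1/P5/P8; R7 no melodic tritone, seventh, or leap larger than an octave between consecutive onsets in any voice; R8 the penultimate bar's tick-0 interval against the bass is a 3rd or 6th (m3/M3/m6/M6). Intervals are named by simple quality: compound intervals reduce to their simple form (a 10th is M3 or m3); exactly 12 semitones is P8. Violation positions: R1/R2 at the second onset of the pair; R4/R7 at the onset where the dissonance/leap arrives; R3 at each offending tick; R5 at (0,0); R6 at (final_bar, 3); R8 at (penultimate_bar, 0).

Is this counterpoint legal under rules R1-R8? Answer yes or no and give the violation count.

bar 0: v0=C3 v1=C4 v2=G4 (P5)
bar 1: v0=A2 v1=C3 v2=B3 (M2)
bar 2: v0=F2 v1=D3 v2=G3 (M2)
bar 3: v0=G2 v1=D3 v2=F3 (m7)
bar 4: v0=A2 v1=C3 v2=C4 (m3)
bar 5: v0=C3 v1=A3 v2=B3 (M7)
bar 6: v0=E3 v1=E4 v2=B4 (P5)
bar 7: v0=B2 v1=G3 v2=D4 (m3)
bar 8: v0=C3 v1=C4 v2=G4 (P5)
  R4 @ bar1.0: A2/B3 M2 untreated
  R4 @ bar2.0: F2/G3 M2 untreated
  R4 @ bar3.0: G2/F3 m7 untreated
  R4 @ bar5.0: C3/B3 M7 untreated
  R2 @ bar6.0: C3/A3 M6 -> E3/E4 P8 similar
  R2 @ bar6.0: C3/B3 M7 -> E3/B4 P5 similar
  R2 @ bar6.0: A3/B3 M2 -> E4/B4 P5 similar
  R1 @ bar7.0: E4/B4 P5 -> G3/D4 P5 similar
  R1 @ bar8.0: G3/D4 P5 -> C4/G4 P5 similar
  R2 @ bar8.0: B2/G3 m6 -> C3/C4 P8 similar
  R2 @ bar8.0: B2/D4 m3 -> C3/G4 P5 similar

No (11 violations)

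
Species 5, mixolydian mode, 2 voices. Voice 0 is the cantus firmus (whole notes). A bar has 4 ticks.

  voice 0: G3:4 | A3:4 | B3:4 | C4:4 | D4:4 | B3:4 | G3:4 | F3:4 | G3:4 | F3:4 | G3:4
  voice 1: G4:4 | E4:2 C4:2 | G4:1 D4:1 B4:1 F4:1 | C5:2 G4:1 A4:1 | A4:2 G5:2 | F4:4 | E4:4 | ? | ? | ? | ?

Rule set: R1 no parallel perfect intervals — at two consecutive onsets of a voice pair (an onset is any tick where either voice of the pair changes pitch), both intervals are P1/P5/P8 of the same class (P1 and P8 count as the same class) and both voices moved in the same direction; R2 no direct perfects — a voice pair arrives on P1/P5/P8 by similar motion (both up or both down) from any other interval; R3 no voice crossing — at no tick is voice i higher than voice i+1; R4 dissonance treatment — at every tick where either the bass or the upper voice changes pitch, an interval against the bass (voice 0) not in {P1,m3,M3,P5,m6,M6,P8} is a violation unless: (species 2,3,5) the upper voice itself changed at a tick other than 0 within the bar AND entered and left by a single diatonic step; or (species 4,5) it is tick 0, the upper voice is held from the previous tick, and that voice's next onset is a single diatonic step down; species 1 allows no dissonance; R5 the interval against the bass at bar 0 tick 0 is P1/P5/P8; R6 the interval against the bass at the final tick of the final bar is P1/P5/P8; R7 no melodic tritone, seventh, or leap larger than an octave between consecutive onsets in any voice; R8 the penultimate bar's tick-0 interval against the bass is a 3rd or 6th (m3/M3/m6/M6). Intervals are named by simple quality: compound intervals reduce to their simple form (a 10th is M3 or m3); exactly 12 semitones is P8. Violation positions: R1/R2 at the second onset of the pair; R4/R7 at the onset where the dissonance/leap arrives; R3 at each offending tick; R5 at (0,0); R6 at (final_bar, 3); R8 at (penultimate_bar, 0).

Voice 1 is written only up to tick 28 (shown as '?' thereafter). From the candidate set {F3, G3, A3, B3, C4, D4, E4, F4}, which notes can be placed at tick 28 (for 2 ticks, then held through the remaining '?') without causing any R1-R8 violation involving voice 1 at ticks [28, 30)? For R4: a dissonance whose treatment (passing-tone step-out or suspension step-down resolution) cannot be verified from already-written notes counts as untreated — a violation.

{A3, D4, F4}

F3: violates R2,R7
G3: violates R4
A3: legal
B3: violates R4
C4: violates R2
D4: legal
E4: violates R4
F4: legal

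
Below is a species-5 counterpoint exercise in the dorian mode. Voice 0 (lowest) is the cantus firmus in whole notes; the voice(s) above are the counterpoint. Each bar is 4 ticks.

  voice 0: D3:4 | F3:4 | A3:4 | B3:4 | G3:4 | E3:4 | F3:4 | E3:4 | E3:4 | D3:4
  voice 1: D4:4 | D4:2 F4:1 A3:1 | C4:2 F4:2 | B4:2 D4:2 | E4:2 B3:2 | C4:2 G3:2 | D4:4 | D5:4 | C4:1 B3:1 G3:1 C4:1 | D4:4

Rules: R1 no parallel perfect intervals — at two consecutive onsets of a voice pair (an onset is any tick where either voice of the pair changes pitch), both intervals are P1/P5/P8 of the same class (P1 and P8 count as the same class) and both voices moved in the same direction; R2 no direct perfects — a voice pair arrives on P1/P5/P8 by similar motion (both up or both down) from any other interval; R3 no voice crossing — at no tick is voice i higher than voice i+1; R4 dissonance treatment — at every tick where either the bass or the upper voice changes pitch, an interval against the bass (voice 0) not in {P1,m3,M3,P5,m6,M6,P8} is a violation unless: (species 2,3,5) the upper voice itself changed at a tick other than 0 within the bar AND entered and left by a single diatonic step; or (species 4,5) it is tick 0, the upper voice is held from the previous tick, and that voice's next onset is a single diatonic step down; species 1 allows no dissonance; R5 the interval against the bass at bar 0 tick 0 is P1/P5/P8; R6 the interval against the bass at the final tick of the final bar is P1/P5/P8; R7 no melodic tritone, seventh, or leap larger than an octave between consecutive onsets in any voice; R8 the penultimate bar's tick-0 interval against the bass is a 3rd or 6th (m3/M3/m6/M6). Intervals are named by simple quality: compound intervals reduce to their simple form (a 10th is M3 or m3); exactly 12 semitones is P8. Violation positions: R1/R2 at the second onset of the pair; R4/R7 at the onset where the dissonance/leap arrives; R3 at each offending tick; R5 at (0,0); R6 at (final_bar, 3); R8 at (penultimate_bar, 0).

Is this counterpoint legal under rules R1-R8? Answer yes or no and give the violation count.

bar 0: v0=D3 v1=D4 (P8)
bar 1: v0=F3 v1=D4 (M6)
bar 2: v0=A3 v1=C4 (m3)
bar 3: v0=B3 v1=B4 (P8)
bar 4: v0=G3 v1=E4 (M6)
bar 5: v0=E3 v1=C4 (m6)
bar 6: v0=F3 v1=D4 (M6)
bar 7: v0=E3 v1=D5 (m7)
bar 8: v0=E3 v1=C4 (m6)
bar 9: v0=D3 v1=D4 (P8)
  R2 @ bar3.0: A3/F4 m6 -> B3/B4 P8 similar
  R7 @ bar3.0: F4->B4 leap 6st
  R4 @ bar7.0: E3/D5 m7 untreated
  R7 @ bar8.0: D5->C4 leap 14st

No (4 violations)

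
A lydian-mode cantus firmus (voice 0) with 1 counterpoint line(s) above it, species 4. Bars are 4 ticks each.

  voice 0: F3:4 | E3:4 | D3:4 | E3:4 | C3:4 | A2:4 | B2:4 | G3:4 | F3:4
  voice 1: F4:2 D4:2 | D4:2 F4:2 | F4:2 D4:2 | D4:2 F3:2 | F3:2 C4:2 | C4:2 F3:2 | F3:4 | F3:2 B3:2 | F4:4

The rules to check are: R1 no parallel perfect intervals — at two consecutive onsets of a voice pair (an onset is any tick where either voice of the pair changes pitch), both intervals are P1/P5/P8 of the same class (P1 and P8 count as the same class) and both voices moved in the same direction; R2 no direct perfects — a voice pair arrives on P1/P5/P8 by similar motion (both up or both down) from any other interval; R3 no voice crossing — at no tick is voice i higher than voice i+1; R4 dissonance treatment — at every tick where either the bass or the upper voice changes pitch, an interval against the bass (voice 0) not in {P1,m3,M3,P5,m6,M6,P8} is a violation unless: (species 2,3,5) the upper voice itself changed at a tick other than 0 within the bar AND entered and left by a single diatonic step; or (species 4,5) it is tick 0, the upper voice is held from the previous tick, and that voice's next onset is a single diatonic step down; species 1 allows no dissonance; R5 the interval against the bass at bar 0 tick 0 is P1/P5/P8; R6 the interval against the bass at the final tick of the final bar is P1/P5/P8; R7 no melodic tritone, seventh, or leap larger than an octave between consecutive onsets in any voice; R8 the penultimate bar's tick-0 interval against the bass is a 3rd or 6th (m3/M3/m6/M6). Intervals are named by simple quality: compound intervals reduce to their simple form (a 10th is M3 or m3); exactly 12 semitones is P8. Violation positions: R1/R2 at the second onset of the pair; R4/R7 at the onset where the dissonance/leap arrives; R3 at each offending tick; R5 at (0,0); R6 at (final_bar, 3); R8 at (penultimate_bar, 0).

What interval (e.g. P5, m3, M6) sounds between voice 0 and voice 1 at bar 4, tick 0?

voice 0=C3 voice 1=F3 -> P4

P4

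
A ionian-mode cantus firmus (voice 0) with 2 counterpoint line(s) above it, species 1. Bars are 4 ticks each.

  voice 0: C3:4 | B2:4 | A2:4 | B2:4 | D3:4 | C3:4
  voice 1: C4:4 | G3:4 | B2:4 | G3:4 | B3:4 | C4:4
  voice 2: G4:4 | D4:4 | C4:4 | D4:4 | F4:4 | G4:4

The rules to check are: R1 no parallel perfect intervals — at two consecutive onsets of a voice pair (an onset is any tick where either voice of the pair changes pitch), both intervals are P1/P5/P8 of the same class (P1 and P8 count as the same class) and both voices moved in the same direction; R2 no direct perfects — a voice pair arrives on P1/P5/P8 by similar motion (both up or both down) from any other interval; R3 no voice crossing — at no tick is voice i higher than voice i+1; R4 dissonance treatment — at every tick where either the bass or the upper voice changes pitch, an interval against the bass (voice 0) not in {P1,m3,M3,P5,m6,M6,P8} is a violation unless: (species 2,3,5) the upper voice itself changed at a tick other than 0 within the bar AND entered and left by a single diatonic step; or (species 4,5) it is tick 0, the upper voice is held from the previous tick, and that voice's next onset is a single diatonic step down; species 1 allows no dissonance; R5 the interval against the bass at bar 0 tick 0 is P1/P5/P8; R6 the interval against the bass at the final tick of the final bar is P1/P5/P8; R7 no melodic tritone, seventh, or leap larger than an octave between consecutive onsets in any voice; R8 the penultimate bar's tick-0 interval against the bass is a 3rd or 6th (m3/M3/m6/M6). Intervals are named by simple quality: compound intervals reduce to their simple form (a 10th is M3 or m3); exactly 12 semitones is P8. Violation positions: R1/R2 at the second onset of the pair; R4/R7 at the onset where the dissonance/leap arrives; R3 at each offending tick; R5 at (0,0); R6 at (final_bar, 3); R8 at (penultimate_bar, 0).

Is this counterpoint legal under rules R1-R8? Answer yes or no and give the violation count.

No (4 violations)

bar 0: v0=C3 v1=C4 v2=G4 (P5)
bar 1: v0=B2 v1=G3 v2=D4 (m3)
bar 2: v0=A2 v1=B2 v2=C4 (m3)
bar 3: v0=B2 v1=G3 v2=D4 (m3)
bar 4: v0=D3 v1=B3 v2=F4 (m3)
bar 5: v0=C3 v1=C4 v2=G4 (P5)
  R1 @ bar1.0: C4/G4 P5 -> G3/D4 P5 similar
  R4 @ bar2.0: A2/B2 M2 untreated
  R2 @ bar3.0: B2/C4 m2 -> G3/D4 P5 similar
  R2 @ bar5.0: B3/F4 TT -> C4/G4 P5 similar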